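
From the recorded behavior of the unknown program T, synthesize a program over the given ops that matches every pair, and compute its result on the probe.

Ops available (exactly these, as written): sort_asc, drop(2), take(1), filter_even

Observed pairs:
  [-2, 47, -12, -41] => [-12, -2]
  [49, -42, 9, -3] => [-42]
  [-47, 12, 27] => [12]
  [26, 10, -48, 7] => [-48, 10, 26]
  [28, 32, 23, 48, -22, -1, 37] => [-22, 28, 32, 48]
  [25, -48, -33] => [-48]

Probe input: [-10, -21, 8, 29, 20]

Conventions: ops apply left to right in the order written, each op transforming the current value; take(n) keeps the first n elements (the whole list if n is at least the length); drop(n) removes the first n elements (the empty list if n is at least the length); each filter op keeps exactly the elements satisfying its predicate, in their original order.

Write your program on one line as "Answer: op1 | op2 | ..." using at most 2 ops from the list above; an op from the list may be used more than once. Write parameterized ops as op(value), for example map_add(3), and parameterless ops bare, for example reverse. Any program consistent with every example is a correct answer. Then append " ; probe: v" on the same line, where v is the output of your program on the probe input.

filter_even | sort_asc ; probe: [-10, 8, 20]

Check, running the answer program on each example:
  [-2, 47, -12, -41] -> [-2, -12] -> [-12, -2]
  [49, -42, 9, -3] -> [-42] -> [-42]
  [-47, 12, 27] -> [12] -> [12]
  [26, 10, -48, 7] -> [26, 10, -48] -> [-48, 10, 26]
  [28, 32, 23, 48, -22, -1, 37] -> [28, 32, 48, -22] -> [-22, 28, 32, 48]
  [25, -48, -33] -> [-48] -> [-48]
  probe: [-10, -21, 8, 29, 20] -> [-10, 8, 20] -> [-10, 8, 20]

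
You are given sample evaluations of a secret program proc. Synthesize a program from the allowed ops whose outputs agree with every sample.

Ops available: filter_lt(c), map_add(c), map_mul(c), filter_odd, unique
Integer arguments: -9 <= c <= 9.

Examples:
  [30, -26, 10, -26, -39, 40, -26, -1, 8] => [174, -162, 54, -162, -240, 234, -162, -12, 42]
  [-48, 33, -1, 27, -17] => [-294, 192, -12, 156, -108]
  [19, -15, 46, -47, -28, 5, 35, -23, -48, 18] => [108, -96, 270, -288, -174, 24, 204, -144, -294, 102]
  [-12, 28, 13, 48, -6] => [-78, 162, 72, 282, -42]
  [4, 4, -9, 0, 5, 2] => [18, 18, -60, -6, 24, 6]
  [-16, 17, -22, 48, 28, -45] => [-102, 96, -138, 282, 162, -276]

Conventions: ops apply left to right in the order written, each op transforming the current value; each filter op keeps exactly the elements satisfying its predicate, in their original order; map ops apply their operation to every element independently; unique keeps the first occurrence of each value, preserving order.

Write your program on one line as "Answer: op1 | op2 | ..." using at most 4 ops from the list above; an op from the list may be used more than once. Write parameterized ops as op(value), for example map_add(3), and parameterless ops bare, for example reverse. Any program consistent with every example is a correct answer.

map_add(-3) | map_mul(6) | map_add(5) | map_add(7)

Check, running the answer program on each example:
  [30, -26, 10, -26, -39, 40, -26, -1, 8] -> [27, -29, 7, -29, -42, 37, -29, -4, 5] -> [162, -174, 42, -174, -252, 222, -174, -24, 30] -> [167, -169, 47, -169, -247, 227, -169, -19, 35] -> [174, -162, 54, -162, -240, 234, -162, -12, 42]
  [-48, 33, -1, 27, -17] -> [-51, 30, -4, 24, -20] -> [-306, 180, -24, 144, -120] -> [-301, 185, -19, 149, -115] -> [-294, 192, -12, 156, -108]
  [19, -15, 46, -47, -28, 5, 35, -23, -48, 18] -> [16, -18, 43, -50, -31, 2, 32, -26, -51, 15] -> [96, -108, 258, -300, -186, 12, 192, -156, -306, 90] -> [101, -103, 263, -295, -181, 17, 197, -151, -301, 95] -> [108, -96, 270, -288, -174, 24, 204, -144, -294, 102]
  [-12, 28, 13, 48, -6] -> [-15, 25, 10, 45, -9] -> [-90, 150, 60, 270, -54] -> [-85, 155, 65, 275, -49] -> [-78, 162, 72, 282, -42]
  [4, 4, -9, 0, 5, 2] -> [1, 1, -12, -3, 2, -1] -> [6, 6, -72, -18, 12, -6] -> [11, 11, -67, -13, 17, -1] -> [18, 18, -60, -6, 24, 6]
  [-16, 17, -22, 48, 28, -45] -> [-19, 14, -25, 45, 25, -48] -> [-114, 84, -150, 270, 150, -288] -> [-109, 89, -145, 275, 155, -283] -> [-102, 96, -138, 282, 162, -276]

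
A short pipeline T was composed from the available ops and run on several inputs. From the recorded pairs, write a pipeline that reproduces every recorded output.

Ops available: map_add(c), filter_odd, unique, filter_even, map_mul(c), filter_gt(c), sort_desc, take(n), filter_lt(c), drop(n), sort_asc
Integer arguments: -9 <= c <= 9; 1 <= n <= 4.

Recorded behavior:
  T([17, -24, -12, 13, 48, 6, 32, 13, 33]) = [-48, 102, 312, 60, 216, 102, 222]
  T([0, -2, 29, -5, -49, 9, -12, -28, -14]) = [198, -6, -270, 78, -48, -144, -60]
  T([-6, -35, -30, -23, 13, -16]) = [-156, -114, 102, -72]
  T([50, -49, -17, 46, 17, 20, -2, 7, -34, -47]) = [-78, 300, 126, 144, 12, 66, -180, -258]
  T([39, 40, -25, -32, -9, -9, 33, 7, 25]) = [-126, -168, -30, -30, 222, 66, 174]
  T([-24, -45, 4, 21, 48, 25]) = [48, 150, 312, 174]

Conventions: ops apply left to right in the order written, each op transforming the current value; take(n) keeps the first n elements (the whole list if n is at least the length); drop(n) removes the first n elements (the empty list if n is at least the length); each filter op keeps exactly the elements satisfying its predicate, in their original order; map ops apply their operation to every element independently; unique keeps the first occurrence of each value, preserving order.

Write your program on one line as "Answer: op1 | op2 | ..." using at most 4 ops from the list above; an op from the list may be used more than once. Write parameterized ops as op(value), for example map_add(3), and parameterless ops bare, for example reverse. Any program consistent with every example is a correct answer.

map_add(4) | drop(2) | map_mul(6)

Check, running the answer program on each example:
  [17, -24, -12, 13, 48, 6, 32, 13, 33] -> [21, -20, -8, 17, 52, 10, 36, 17, 37] -> [-8, 17, 52, 10, 36, 17, 37] -> [-48, 102, 312, 60, 216, 102, 222]
  [0, -2, 29, -5, -49, 9, -12, -28, -14] -> [4, 2, 33, -1, -45, 13, -8, -24, -10] -> [33, -1, -45, 13, -8, -24, -10] -> [198, -6, -270, 78, -48, -144, -60]
  [-6, -35, -30, -23, 13, -16] -> [-2, -31, -26, -19, 17, -12] -> [-26, -19, 17, -12] -> [-156, -114, 102, -72]
  [50, -49, -17, 46, 17, 20, -2, 7, -34, -47] -> [54, -45, -13, 50, 21, 24, 2, 11, -30, -43] -> [-13, 50, 21, 24, 2, 11, -30, -43] -> [-78, 300, 126, 144, 12, 66, -180, -258]
  [39, 40, -25, -32, -9, -9, 33, 7, 25] -> [43, 44, -21, -28, -5, -5, 37, 11, 29] -> [-21, -28, -5, -5, 37, 11, 29] -> [-126, -168, -30, -30, 222, 66, 174]
  [-24, -45, 4, 21, 48, 25] -> [-20, -41, 8, 25, 52, 29] -> [8, 25, 52, 29] -> [48, 150, 312, 174]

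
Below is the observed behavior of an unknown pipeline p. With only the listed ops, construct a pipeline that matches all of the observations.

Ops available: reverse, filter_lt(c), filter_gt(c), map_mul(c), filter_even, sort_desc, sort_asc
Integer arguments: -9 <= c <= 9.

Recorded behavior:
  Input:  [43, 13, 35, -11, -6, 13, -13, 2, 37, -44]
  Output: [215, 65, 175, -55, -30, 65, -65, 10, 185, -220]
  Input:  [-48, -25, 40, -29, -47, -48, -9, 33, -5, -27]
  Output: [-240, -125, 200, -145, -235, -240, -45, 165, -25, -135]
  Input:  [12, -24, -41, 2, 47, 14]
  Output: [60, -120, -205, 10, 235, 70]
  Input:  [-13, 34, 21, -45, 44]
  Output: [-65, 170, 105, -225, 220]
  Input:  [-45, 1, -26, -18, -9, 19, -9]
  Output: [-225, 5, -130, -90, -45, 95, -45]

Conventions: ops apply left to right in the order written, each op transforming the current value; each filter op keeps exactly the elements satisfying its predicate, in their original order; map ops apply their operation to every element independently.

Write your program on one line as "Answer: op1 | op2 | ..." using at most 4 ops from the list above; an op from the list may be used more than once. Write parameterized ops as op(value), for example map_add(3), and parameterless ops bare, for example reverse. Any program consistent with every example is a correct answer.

reverse | map_mul(5) | reverse

Check, running the answer program on each example:
  [43, 13, 35, -11, -6, 13, -13, 2, 37, -44] -> [-44, 37, 2, -13, 13, -6, -11, 35, 13, 43] -> [-220, 185, 10, -65, 65, -30, -55, 175, 65, 215] -> [215, 65, 175, -55, -30, 65, -65, 10, 185, -220]
  [-48, -25, 40, -29, -47, -48, -9, 33, -5, -27] -> [-27, -5, 33, -9, -48, -47, -29, 40, -25, -48] -> [-135, -25, 165, -45, -240, -235, -145, 200, -125, -240] -> [-240, -125, 200, -145, -235, -240, -45, 165, -25, -135]
  [12, -24, -41, 2, 47, 14] -> [14, 47, 2, -41, -24, 12] -> [70, 235, 10, -205, -120, 60] -> [60, -120, -205, 10, 235, 70]
  [-13, 34, 21, -45, 44] -> [44, -45, 21, 34, -13] -> [220, -225, 105, 170, -65] -> [-65, 170, 105, -225, 220]
  [-45, 1, -26, -18, -9, 19, -9] -> [-9, 19, -9, -18, -26, 1, -45] -> [-45, 95, -45, -90, -130, 5, -225] -> [-225, 5, -130, -90, -45, 95, -45]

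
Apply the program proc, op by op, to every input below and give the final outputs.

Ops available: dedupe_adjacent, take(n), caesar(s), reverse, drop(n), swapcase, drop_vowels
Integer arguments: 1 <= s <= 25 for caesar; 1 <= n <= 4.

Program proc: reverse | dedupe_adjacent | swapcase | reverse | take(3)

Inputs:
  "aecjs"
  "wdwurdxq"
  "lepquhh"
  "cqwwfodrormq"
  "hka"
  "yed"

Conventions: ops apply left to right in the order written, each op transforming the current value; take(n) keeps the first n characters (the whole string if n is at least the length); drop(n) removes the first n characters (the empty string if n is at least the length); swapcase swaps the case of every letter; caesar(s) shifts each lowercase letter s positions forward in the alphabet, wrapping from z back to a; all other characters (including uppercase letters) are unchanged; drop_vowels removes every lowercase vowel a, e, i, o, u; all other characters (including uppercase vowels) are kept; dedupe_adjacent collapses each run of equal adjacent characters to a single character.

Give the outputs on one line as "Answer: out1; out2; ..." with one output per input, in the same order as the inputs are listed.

"AEC"; "WDW"; "LEP"; "CQW"; "HKA"; "YED"

Execution, op by op:
  "aecjs" -> "sjcea" -> "sjcea" -> "SJCEA" -> "AECJS" -> "AEC"
  "wdwurdxq" -> "qxdruwdw" -> "qxdruwdw" -> "QXDRUWDW" -> "WDWURDXQ" -> "WDW"
  "lepquhh" -> "hhuqpel" -> "huqpel" -> "HUQPEL" -> "LEPQUH" -> "LEP"
  "cqwwfodrormq" -> "qmrordofwwqc" -> "qmrordofwqc" -> "QMRORDOFWQC" -> "CQWFODRORMQ" -> "CQW"
  "hka" -> "akh" -> "akh" -> "AKH" -> "HKA" -> "HKA"
  "yed" -> "dey" -> "dey" -> "DEY" -> "YED" -> "YED"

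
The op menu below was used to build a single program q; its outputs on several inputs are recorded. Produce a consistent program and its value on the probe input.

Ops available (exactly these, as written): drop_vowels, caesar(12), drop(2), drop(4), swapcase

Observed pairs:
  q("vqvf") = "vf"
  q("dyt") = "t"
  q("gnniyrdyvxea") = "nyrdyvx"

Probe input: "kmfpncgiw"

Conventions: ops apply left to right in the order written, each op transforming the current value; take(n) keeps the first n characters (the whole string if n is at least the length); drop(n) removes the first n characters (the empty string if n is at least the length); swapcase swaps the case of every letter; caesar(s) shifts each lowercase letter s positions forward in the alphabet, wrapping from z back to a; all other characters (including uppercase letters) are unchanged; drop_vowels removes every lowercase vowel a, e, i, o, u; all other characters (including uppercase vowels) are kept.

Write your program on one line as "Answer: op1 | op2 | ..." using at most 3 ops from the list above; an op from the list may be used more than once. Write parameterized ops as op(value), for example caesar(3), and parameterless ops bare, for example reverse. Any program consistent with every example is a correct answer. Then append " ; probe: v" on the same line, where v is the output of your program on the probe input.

drop(2) | drop_vowels ; probe: "fpncgw"

Check, running the answer program on each example:
  "vqvf" -> "vf" -> "vf"
  "dyt" -> "t" -> "t"
  "gnniyrdyvxea" -> "niyrdyvxea" -> "nyrdyvx"
  probe: "kmfpncgiw" -> "fpncgiw" -> "fpncgw"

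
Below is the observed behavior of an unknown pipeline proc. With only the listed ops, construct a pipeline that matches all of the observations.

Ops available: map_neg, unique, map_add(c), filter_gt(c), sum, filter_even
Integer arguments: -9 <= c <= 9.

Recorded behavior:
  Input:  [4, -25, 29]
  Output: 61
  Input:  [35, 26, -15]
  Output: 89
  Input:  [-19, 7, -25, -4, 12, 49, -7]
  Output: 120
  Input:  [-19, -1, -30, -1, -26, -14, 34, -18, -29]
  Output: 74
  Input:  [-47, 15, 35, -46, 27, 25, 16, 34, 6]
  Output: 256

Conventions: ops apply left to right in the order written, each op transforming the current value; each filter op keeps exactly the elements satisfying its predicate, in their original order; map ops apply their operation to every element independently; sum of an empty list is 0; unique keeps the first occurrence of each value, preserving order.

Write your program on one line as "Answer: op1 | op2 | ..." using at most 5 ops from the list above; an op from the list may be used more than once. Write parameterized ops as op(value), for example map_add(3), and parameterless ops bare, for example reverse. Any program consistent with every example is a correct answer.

map_add(9) | map_add(3) | filter_gt(5) | map_add(2) | sum

Check, running the answer program on each example:
  [4, -25, 29] -> [13, -16, 38] -> [16, -13, 41] -> [16, 41] -> [18, 43] -> 61
  [35, 26, -15] -> [44, 35, -6] -> [47, 38, -3] -> [47, 38] -> [49, 40] -> 89
  [-19, 7, -25, -4, 12, 49, -7] -> [-10, 16, -16, 5, 21, 58, 2] -> [-7, 19, -13, 8, 24, 61, 5] -> [19, 8, 24, 61] -> [21, 10, 26, 63] -> 120
  [-19, -1, -30, -1, -26, -14, 34, -18, -29] -> [-10, 8, -21, 8, -17, -5, 43, -9, -20] -> [-7, 11, -18, 11, -14, -2, 46, -6, -17] -> [11, 11, 46] -> [13, 13, 48] -> 74
  [-47, 15, 35, -46, 27, 25, 16, 34, 6] -> [-38, 24, 44, -37, 36, 34, 25, 43, 15] -> [-35, 27, 47, -34, 39, 37, 28, 46, 18] -> [27, 47, 39, 37, 28, 46, 18] -> [29, 49, 41, 39, 30, 48, 20] -> 256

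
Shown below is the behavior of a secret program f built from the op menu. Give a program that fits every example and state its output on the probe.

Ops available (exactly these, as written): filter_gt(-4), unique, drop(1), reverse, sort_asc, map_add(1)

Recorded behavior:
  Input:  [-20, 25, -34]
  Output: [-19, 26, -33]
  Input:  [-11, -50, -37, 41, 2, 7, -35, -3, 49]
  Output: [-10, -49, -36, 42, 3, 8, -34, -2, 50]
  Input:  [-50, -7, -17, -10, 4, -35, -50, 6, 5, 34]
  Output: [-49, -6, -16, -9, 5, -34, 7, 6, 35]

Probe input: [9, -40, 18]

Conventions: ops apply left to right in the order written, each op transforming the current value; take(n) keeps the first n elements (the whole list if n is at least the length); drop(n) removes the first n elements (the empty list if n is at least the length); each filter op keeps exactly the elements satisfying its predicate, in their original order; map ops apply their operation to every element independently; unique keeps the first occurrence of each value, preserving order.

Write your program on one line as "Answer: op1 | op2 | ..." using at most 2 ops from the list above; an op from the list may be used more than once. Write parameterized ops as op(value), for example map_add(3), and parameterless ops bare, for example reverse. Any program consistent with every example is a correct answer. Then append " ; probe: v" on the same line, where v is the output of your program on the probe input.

unique | map_add(1) ; probe: [10, -39, 19]

Check, running the answer program on each example:
  [-20, 25, -34] -> [-20, 25, -34] -> [-19, 26, -33]
  [-11, -50, -37, 41, 2, 7, -35, -3, 49] -> [-11, -50, -37, 41, 2, 7, -35, -3, 49] -> [-10, -49, -36, 42, 3, 8, -34, -2, 50]
  [-50, -7, -17, -10, 4, -35, -50, 6, 5, 34] -> [-50, -7, -17, -10, 4, -35, 6, 5, 34] -> [-49, -6, -16, -9, 5, -34, 7, 6, 35]
  probe: [9, -40, 18] -> [9, -40, 18] -> [10, -39, 19]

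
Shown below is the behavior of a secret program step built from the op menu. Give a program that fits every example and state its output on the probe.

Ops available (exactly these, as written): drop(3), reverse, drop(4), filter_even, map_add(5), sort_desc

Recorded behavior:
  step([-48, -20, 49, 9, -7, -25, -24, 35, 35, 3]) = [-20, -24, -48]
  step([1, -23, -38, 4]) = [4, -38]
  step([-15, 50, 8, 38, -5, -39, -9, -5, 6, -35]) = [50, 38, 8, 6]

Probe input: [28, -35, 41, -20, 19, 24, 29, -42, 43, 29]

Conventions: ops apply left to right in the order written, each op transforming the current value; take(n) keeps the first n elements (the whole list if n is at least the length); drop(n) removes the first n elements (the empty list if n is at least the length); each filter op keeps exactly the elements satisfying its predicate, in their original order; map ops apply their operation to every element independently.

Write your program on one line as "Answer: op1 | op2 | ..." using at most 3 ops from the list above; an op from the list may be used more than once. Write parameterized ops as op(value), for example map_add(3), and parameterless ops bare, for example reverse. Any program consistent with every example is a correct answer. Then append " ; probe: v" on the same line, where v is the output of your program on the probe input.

sort_desc | filter_even ; probe: [28, 24, -20, -42]

Check, running the answer program on each example:
  [-48, -20, 49, 9, -7, -25, -24, 35, 35, 3] -> [49, 35, 35, 9, 3, -7, -20, -24, -25, -48] -> [-20, -24, -48]
  [1, -23, -38, 4] -> [4, 1, -23, -38] -> [4, -38]
  [-15, 50, 8, 38, -5, -39, -9, -5, 6, -35] -> [50, 38, 8, 6, -5, -5, -9, -15, -35, -39] -> [50, 38, 8, 6]
  probe: [28, -35, 41, -20, 19, 24, 29, -42, 43, 29] -> [43, 41, 29, 29, 28, 24, 19, -20, -35, -42] -> [28, 24, -20, -42]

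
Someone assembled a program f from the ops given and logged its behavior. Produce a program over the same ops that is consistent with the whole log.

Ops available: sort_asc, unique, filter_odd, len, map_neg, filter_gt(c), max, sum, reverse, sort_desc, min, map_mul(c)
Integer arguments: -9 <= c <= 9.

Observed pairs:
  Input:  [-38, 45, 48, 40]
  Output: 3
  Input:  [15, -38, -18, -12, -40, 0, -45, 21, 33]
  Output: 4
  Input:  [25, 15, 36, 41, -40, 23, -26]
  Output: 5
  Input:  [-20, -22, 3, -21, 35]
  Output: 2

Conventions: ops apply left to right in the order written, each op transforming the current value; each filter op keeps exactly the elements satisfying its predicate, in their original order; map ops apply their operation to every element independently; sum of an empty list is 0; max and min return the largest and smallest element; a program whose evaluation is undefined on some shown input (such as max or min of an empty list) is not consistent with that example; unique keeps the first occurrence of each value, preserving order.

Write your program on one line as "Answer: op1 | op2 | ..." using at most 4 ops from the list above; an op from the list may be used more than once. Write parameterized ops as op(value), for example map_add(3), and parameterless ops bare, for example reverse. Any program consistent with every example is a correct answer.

filter_gt(-3) | map_neg | len

Check, running the answer program on each example:
  [-38, 45, 48, 40] -> [45, 48, 40] -> [-45, -48, -40] -> 3
  [15, -38, -18, -12, -40, 0, -45, 21, 33] -> [15, 0, 21, 33] -> [-15, 0, -21, -33] -> 4
  [25, 15, 36, 41, -40, 23, -26] -> [25, 15, 36, 41, 23] -> [-25, -15, -36, -41, -23] -> 5
  [-20, -22, 3, -21, 35] -> [3, 35] -> [-3, -35] -> 2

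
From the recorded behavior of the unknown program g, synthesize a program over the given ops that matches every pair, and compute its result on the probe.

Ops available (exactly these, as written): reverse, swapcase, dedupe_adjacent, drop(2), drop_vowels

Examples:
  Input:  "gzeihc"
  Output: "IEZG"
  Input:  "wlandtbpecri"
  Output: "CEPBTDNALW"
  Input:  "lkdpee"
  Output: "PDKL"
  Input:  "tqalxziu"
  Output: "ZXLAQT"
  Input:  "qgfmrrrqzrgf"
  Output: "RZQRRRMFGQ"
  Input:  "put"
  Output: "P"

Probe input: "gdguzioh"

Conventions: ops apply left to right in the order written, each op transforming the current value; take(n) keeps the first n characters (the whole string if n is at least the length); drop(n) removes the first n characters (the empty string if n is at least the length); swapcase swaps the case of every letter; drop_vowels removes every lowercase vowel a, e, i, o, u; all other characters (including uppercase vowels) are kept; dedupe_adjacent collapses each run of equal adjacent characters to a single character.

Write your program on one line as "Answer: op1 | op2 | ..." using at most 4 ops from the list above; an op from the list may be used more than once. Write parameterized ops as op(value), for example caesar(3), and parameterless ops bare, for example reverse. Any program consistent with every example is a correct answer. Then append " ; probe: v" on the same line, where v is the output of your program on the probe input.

swapcase | reverse | drop(2) ; probe: "IZUGDG"

Check, running the answer program on each example:
  "gzeihc" -> "GZEIHC" -> "CHIEZG" -> "IEZG"
  "wlandtbpecri" -> "WLANDTBPECRI" -> "IRCEPBTDNALW" -> "CEPBTDNALW"
  "lkdpee" -> "LKDPEE" -> "EEPDKL" -> "PDKL"
  "tqalxziu" -> "TQALXZIU" -> "UIZXLAQT" -> "ZXLAQT"
  "qgfmrrrqzrgf" -> "QGFMRRRQZRGF" -> "FGRZQRRRMFGQ" -> "RZQRRRMFGQ"
  "put" -> "PUT" -> "TUP" -> "P"
  probe: "gdguzioh" -> "GDGUZIOH" -> "HOIZUGDG" -> "IZUGDG"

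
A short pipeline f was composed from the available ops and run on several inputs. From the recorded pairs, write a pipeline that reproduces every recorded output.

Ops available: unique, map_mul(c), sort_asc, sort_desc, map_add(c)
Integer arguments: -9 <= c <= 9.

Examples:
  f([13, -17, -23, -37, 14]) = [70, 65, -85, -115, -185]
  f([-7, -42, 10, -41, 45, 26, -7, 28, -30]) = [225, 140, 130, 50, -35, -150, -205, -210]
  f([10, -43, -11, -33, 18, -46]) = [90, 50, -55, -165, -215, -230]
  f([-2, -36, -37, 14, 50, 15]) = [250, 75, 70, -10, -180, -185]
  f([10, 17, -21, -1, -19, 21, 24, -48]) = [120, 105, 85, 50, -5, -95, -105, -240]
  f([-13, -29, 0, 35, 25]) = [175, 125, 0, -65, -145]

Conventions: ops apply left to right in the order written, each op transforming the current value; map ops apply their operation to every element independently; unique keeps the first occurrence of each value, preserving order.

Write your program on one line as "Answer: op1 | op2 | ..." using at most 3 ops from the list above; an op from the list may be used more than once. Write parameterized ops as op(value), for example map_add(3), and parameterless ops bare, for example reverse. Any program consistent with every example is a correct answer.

map_mul(5) | unique | sort_desc

Check, running the answer program on each example:
  [13, -17, -23, -37, 14] -> [65, -85, -115, -185, 70] -> [65, -85, -115, -185, 70] -> [70, 65, -85, -115, -185]
  [-7, -42, 10, -41, 45, 26, -7, 28, -30] -> [-35, -210, 50, -205, 225, 130, -35, 140, -150] -> [-35, -210, 50, -205, 225, 130, 140, -150] -> [225, 140, 130, 50, -35, -150, -205, -210]
  [10, -43, -11, -33, 18, -46] -> [50, -215, -55, -165, 90, -230] -> [50, -215, -55, -165, 90, -230] -> [90, 50, -55, -165, -215, -230]
  [-2, -36, -37, 14, 50, 15] -> [-10, -180, -185, 70, 250, 75] -> [-10, -180, -185, 70, 250, 75] -> [250, 75, 70, -10, -180, -185]
  [10, 17, -21, -1, -19, 21, 24, -48] -> [50, 85, -105, -5, -95, 105, 120, -240] -> [50, 85, -105, -5, -95, 105, 120, -240] -> [120, 105, 85, 50, -5, -95, -105, -240]
  [-13, -29, 0, 35, 25] -> [-65, -145, 0, 175, 125] -> [-65, -145, 0, 175, 125] -> [175, 125, 0, -65, -145]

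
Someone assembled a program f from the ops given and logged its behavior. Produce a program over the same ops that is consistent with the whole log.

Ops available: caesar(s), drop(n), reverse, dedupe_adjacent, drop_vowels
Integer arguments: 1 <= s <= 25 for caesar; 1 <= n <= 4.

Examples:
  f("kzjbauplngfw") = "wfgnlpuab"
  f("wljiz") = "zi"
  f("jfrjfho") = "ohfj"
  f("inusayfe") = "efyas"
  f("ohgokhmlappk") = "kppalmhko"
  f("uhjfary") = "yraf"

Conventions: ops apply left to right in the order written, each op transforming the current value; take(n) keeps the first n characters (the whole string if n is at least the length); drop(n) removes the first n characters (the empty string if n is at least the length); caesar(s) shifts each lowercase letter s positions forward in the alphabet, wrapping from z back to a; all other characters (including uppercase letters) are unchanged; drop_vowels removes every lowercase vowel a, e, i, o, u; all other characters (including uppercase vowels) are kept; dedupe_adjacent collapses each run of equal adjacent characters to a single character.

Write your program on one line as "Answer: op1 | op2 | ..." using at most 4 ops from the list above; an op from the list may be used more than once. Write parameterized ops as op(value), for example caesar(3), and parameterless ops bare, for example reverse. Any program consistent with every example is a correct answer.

drop(1) | drop(2) | reverse

Check, running the answer program on each example:
  "kzjbauplngfw" -> "zjbauplngfw" -> "bauplngfw" -> "wfgnlpuab"
  "wljiz" -> "ljiz" -> "iz" -> "zi"
  "jfrjfho" -> "frjfho" -> "jfho" -> "ohfj"
  "inusayfe" -> "nusayfe" -> "sayfe" -> "efyas"
  "ohgokhmlappk" -> "hgokhmlappk" -> "okhmlappk" -> "kppalmhko"
  "uhjfary" -> "hjfary" -> "fary" -> "yraf"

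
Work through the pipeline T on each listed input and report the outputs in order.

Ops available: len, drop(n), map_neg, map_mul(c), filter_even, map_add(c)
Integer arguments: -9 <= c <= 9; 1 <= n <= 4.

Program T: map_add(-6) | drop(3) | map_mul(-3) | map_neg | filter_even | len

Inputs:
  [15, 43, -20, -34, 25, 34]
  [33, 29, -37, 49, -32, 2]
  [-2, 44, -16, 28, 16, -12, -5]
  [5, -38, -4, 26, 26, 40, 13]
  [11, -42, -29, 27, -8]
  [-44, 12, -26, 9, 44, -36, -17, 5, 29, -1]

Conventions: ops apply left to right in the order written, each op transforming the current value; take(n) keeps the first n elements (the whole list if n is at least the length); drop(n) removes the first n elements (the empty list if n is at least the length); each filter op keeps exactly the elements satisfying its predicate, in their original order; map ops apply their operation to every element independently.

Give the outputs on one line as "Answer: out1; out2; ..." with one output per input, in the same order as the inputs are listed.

Execution, op by op:
  [15, 43, -20, -34, 25, 34] -> [9, 37, -26, -40, 19, 28] -> [-40, 19, 28] -> [120, -57, -84] -> [-120, 57, 84] -> [-120, 84] -> 2
  [33, 29, -37, 49, -32, 2] -> [27, 23, -43, 43, -38, -4] -> [43, -38, -4] -> [-129, 114, 12] -> [129, -114, -12] -> [-114, -12] -> 2
  [-2, 44, -16, 28, 16, -12, -5] -> [-8, 38, -22, 22, 10, -18, -11] -> [22, 10, -18, -11] -> [-66, -30, 54, 33] -> [66, 30, -54, -33] -> [66, 30, -54] -> 3
  [5, -38, -4, 26, 26, 40, 13] -> [-1, -44, -10, 20, 20, 34, 7] -> [20, 20, 34, 7] -> [-60, -60, -102, -21] -> [60, 60, 102, 21] -> [60, 60, 102] -> 3
  [11, -42, -29, 27, -8] -> [5, -48, -35, 21, -14] -> [21, -14] -> [-63, 42] -> [63, -42] -> [-42] -> 1
  [-44, 12, -26, 9, 44, -36, -17, 5, 29, -1] -> [-50, 6, -32, 3, 38, -42, -23, -1, 23, -7] -> [3, 38, -42, -23, -1, 23, -7] -> [-9, -114, 126, 69, 3, -69, 21] -> [9, 114, -126, -69, -3, 69, -21] -> [114, -126] -> 2

2; 2; 3; 3; 1; 2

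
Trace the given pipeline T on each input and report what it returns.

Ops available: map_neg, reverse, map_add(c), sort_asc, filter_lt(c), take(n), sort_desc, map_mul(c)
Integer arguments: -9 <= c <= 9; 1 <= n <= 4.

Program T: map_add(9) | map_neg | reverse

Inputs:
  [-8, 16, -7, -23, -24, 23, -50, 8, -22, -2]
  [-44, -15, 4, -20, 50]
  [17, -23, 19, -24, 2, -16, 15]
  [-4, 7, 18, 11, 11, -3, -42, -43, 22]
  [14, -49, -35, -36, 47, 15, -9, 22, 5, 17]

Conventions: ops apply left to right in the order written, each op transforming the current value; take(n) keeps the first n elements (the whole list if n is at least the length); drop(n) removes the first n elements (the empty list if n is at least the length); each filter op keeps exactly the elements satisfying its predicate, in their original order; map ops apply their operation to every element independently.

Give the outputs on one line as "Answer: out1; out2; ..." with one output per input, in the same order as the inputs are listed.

Execution, op by op:
  [-8, 16, -7, -23, -24, 23, -50, 8, -22, -2] -> [1, 25, 2, -14, -15, 32, -41, 17, -13, 7] -> [-1, -25, -2, 14, 15, -32, 41, -17, 13, -7] -> [-7, 13, -17, 41, -32, 15, 14, -2, -25, -1]
  [-44, -15, 4, -20, 50] -> [-35, -6, 13, -11, 59] -> [35, 6, -13, 11, -59] -> [-59, 11, -13, 6, 35]
  [17, -23, 19, -24, 2, -16, 15] -> [26, -14, 28, -15, 11, -7, 24] -> [-26, 14, -28, 15, -11, 7, -24] -> [-24, 7, -11, 15, -28, 14, -26]
  [-4, 7, 18, 11, 11, -3, -42, -43, 22] -> [5, 16, 27, 20, 20, 6, -33, -34, 31] -> [-5, -16, -27, -20, -20, -6, 33, 34, -31] -> [-31, 34, 33, -6, -20, -20, -27, -16, -5]
  [14, -49, -35, -36, 47, 15, -9, 22, 5, 17] -> [23, -40, -26, -27, 56, 24, 0, 31, 14, 26] -> [-23, 40, 26, 27, -56, -24, 0, -31, -14, -26] -> [-26, -14, -31, 0, -24, -56, 27, 26, 40, -23]

[-7, 13, -17, 41, -32, 15, 14, -2, -25, -1]; [-59, 11, -13, 6, 35]; [-24, 7, -11, 15, -28, 14, -26]; [-31, 34, 33, -6, -20, -20, -27, -16, -5]; [-26, -14, -31, 0, -24, -56, 27, 26, 40, -23]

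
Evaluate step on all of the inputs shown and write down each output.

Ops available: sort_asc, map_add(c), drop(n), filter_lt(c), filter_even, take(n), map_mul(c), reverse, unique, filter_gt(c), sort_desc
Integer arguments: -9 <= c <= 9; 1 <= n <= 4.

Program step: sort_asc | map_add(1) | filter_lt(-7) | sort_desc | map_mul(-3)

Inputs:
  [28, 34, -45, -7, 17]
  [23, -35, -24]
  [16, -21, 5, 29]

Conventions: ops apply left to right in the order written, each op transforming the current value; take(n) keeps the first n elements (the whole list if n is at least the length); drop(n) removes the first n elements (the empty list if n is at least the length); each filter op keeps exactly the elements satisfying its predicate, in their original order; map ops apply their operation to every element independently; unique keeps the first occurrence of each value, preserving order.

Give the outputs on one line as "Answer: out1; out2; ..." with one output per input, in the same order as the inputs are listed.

Execution, op by op:
  [28, 34, -45, -7, 17] -> [-45, -7, 17, 28, 34] -> [-44, -6, 18, 29, 35] -> [-44] -> [-44] -> [132]
  [23, -35, -24] -> [-35, -24, 23] -> [-34, -23, 24] -> [-34, -23] -> [-23, -34] -> [69, 102]
  [16, -21, 5, 29] -> [-21, 5, 16, 29] -> [-20, 6, 17, 30] -> [-20] -> [-20] -> [60]

[132]; [69, 102]; [60]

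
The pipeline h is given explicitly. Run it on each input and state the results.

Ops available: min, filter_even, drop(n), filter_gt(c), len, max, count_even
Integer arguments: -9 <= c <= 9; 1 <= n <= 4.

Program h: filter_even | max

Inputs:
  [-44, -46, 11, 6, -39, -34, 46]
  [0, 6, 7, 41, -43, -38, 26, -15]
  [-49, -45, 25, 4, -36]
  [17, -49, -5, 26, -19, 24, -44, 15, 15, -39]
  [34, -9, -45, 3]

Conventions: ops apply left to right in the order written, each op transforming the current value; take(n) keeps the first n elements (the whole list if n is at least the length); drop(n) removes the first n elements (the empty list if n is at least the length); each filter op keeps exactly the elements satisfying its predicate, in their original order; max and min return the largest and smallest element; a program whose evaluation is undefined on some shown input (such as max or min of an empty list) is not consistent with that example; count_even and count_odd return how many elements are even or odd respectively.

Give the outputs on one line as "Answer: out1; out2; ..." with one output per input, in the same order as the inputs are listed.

46; 26; 4; 26; 34

Execution, op by op:
  [-44, -46, 11, 6, -39, -34, 46] -> [-44, -46, 6, -34, 46] -> 46
  [0, 6, 7, 41, -43, -38, 26, -15] -> [0, 6, -38, 26] -> 26
  [-49, -45, 25, 4, -36] -> [4, -36] -> 4
  [17, -49, -5, 26, -19, 24, -44, 15, 15, -39] -> [26, 24, -44] -> 26
  [34, -9, -45, 3] -> [34] -> 34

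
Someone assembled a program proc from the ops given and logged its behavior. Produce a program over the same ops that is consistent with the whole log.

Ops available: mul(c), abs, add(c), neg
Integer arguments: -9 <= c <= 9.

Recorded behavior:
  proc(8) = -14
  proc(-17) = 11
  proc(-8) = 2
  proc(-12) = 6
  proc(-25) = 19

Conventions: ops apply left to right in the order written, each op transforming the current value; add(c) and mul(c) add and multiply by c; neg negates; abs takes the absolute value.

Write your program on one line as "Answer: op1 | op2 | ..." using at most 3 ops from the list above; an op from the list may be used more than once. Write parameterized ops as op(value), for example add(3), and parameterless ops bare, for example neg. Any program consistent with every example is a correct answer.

add(6) | neg

Check, running the answer program on each example:
  8 -> 14 -> -14
  -17 -> -11 -> 11
  -8 -> -2 -> 2
  -12 -> -6 -> 6
  -25 -> -19 -> 19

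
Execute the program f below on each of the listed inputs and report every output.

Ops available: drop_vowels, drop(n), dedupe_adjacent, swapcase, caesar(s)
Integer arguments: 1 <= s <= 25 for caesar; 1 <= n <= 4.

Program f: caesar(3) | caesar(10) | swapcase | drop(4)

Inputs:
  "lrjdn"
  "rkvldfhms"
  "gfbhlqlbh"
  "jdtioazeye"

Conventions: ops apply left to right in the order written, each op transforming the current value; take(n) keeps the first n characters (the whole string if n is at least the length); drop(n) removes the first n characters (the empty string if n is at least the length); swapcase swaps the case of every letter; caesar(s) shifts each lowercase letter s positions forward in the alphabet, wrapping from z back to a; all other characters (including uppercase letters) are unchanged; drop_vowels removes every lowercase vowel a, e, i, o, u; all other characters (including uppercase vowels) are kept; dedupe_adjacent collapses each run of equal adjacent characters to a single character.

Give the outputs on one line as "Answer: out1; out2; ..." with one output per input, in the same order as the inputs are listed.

"A"; "QSUZF"; "YDYOU"; "BNMRLR"

Execution, op by op:
  "lrjdn" -> "oumgq" -> "yewqa" -> "YEWQA" -> "A"
  "rkvldfhms" -> "unyogikpv" -> "exiyqsuzf" -> "EXIYQSUZF" -> "QSUZF"
  "gfbhlqlbh" -> "jiekotoek" -> "tsouydyou" -> "TSOUYDYOU" -> "YDYOU"
  "jdtioazeye" -> "mgwlrdchbh" -> "wqgvbnmrlr" -> "WQGVBNMRLR" -> "BNMRLR"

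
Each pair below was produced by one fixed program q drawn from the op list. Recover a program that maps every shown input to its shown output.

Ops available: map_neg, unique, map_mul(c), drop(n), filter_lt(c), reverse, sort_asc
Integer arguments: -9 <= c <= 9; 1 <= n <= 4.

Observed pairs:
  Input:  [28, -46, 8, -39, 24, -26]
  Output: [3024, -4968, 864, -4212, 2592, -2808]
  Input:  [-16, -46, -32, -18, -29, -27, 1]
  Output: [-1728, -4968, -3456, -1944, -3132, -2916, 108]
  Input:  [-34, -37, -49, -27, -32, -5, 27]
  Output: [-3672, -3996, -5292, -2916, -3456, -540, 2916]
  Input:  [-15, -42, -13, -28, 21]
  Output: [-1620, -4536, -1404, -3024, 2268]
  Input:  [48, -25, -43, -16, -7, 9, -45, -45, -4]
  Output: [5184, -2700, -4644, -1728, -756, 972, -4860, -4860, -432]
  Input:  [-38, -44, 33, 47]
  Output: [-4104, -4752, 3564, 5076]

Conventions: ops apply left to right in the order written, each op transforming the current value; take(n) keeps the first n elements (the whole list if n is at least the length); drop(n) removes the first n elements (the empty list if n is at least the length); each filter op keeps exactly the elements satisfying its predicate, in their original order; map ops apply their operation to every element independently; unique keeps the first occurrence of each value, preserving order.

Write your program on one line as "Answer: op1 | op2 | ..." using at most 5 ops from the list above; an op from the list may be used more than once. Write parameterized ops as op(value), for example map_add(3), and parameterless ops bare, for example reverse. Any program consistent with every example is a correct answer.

map_mul(6) | reverse | map_mul(-6) | map_mul(-3) | reverse

Check, running the answer program on each example:
  [28, -46, 8, -39, 24, -26] -> [168, -276, 48, -234, 144, -156] -> [-156, 144, -234, 48, -276, 168] -> [936, -864, 1404, -288, 1656, -1008] -> [-2808, 2592, -4212, 864, -4968, 3024] -> [3024, -4968, 864, -4212, 2592, -2808]
  [-16, -46, -32, -18, -29, -27, 1] -> [-96, -276, -192, -108, -174, -162, 6] -> [6, -162, -174, -108, -192, -276, -96] -> [-36, 972, 1044, 648, 1152, 1656, 576] -> [108, -2916, -3132, -1944, -3456, -4968, -1728] -> [-1728, -4968, -3456, -1944, -3132, -2916, 108]
  [-34, -37, -49, -27, -32, -5, 27] -> [-204, -222, -294, -162, -192, -30, 162] -> [162, -30, -192, -162, -294, -222, -204] -> [-972, 180, 1152, 972, 1764, 1332, 1224] -> [2916, -540, -3456, -2916, -5292, -3996, -3672] -> [-3672, -3996, -5292, -2916, -3456, -540, 2916]
  [-15, -42, -13, -28, 21] -> [-90, -252, -78, -168, 126] -> [126, -168, -78, -252, -90] -> [-756, 1008, 468, 1512, 540] -> [2268, -3024, -1404, -4536, -1620] -> [-1620, -4536, -1404, -3024, 2268]
  [48, -25, -43, -16, -7, 9, -45, -45, -4] -> [288, -150, -258, -96, -42, 54, -270, -270, -24] -> [-24, -270, -270, 54, -42, -96, -258, -150, 288] -> [144, 1620, 1620, -324, 252, 576, 1548, 900, -1728] -> [-432, -4860, -4860, 972, -756, -1728, -4644, -2700, 5184] -> [5184, -2700, -4644, -1728, -756, 972, -4860, -4860, -432]
  [-38, -44, 33, 47] -> [-228, -264, 198, 282] -> [282, 198, -264, -228] -> [-1692, -1188, 1584, 1368] -> [5076, 3564, -4752, -4104] -> [-4104, -4752, 3564, 5076]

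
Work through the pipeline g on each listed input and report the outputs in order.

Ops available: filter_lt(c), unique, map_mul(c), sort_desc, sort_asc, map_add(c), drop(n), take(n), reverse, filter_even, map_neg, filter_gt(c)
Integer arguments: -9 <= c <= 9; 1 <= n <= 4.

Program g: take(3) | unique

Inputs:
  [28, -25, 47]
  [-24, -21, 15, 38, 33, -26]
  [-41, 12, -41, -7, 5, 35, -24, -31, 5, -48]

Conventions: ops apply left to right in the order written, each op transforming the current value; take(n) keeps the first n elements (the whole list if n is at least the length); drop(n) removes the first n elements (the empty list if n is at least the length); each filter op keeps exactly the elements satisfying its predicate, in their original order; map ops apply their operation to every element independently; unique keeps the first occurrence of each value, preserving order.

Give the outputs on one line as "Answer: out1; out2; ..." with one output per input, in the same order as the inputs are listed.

Execution, op by op:
  [28, -25, 47] -> [28, -25, 47] -> [28, -25, 47]
  [-24, -21, 15, 38, 33, -26] -> [-24, -21, 15] -> [-24, -21, 15]
  [-41, 12, -41, -7, 5, 35, -24, -31, 5, -48] -> [-41, 12, -41] -> [-41, 12]

[28, -25, 47]; [-24, -21, 15]; [-41, 12]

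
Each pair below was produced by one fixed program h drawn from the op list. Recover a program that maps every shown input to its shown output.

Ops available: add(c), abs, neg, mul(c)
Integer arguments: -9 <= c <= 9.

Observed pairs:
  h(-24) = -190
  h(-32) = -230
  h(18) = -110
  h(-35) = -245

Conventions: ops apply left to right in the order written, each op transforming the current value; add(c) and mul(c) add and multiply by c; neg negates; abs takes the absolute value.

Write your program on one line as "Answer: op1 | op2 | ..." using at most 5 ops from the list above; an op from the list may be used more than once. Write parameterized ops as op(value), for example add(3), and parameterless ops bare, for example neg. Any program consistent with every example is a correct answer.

add(-5) | abs | add(9) | mul(5) | neg

Check, running the answer program on each example:
  -24 -> -29 -> 29 -> 38 -> 190 -> -190
  -32 -> -37 -> 37 -> 46 -> 230 -> -230
  18 -> 13 -> 13 -> 22 -> 110 -> -110
  -35 -> -40 -> 40 -> 49 -> 245 -> -245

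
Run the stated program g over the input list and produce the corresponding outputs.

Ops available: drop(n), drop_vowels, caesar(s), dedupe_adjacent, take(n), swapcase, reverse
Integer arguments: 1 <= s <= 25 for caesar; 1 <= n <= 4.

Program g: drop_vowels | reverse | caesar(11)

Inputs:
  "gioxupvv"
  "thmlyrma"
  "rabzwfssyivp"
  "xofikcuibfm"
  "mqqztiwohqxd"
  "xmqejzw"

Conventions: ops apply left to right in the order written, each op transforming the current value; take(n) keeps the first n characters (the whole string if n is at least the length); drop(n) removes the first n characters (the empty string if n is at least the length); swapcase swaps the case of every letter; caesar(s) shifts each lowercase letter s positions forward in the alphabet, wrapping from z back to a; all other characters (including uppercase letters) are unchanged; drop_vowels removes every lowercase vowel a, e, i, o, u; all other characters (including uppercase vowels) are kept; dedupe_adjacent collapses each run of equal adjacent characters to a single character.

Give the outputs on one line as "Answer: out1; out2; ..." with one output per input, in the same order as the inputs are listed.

Execution, op by op:
  "gioxupvv" -> "gxpvv" -> "vvpxg" -> "ggair"
  "thmlyrma" -> "thmlyrm" -> "mrylmht" -> "xcjwxse"
  "rabzwfssyivp" -> "rbzwfssyvp" -> "pvyssfwzbr" -> "agjddqhkmc"
  "xofikcuibfm" -> "xfkcbfm" -> "mfbckfx" -> "xqmnvqi"
  "mqqztiwohqxd" -> "mqqztwhqxd" -> "dxqhwtzqqm" -> "oibshekbbx"
  "xmqejzw" -> "xmqjzw" -> "wzjqmx" -> "hkubxi"

"ggair"; "xcjwxse"; "agjddqhkmc"; "xqmnvqi"; "oibshekbbx"; "hkubxi"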